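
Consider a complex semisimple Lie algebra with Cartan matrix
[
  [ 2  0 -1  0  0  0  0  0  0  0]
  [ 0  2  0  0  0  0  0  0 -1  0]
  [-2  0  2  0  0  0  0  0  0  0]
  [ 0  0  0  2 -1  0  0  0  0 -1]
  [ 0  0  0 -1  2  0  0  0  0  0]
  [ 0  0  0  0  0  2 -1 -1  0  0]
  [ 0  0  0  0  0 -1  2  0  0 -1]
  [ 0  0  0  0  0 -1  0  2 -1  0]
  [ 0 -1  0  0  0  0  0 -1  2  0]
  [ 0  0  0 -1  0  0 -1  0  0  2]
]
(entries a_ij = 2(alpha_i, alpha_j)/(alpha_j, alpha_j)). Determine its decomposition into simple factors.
The diagram associated to this matrix has two connected components: the simple roots {alpha_2, alpha_4, alpha_5, alpha_6, alpha_7, alpha_8, alpha_9, alpha_10} form a chain of 8 nodes with single edges (A_8), and {alpha_1, alpha_3} form a chain of 2 nodes with a double edge at one end; the terminal node there is the unique short simple root (B_2). A semisimple Lie algebra decomposes uniquely as the direct sum of simple ideals, one per connected component of its Dynkin diagram, so g ≅ A_8 ⊕ B_2 (dimension 80 + 10 = 90).

A8 ⊕ B2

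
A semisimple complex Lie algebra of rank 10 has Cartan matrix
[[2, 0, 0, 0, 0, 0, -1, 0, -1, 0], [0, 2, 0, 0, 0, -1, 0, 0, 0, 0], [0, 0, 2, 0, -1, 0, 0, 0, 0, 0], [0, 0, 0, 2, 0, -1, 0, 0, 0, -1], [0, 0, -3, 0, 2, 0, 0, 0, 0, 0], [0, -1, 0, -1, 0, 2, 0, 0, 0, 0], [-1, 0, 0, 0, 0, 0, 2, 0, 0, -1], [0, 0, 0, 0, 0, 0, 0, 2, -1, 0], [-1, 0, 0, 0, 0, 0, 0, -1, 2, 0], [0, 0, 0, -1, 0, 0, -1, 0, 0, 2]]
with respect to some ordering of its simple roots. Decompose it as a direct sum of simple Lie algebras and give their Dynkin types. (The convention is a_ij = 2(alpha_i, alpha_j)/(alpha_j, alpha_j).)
The diagram associated to this matrix has two connected components: the simple roots {alpha_1, alpha_2, alpha_4, alpha_6, alpha_7, alpha_8, alpha_9, alpha_10} form a chain of 8 nodes with single edges (A_8), and {alpha_3, alpha_5} form two nodes joined by a triple edge (G_2). A semisimple Lie algebra decomposes uniquely as the direct sum of simple ideals, one per connected component of its Dynkin diagram, so g ≅ A_8 ⊕ G_2 (dimension 80 + 14 = 94).

A_8 (sl(9)) + G_2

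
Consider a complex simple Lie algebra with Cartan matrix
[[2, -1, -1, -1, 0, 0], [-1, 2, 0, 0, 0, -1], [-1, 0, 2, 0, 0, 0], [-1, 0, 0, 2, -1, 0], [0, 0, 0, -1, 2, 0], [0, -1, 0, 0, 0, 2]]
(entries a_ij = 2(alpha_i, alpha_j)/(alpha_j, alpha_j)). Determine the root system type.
E_6

The matrix has rank 6 with 2's on the diagonal. Reading the off-diagonal entries as Dynkin edges (a single edge where a_ij = a_ji = -1; a double or triple edge where a_ij * a_ji = 2 or 3), the diagram is a chain of 5 nodes with one extra node attached to the third node from one end (E_6). One simple-root ordering that puts it in standard form is (alpha_6, alpha_3, alpha_2, alpha_1, alpha_4, alpha_5). So the algebra is type E_6.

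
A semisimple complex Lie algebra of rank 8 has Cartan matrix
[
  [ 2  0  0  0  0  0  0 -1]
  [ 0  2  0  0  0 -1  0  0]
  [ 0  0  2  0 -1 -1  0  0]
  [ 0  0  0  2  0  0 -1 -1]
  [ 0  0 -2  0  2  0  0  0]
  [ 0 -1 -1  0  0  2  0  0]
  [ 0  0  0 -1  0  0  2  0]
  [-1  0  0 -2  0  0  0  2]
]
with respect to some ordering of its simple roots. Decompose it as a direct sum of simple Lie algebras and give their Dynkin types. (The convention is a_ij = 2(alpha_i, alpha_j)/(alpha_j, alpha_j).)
The diagram associated to this matrix has two connected components: the simple roots {alpha_2, alpha_3, alpha_5, alpha_6} form a chain of 4 nodes with a double edge at one end; the terminal node there is the unique long simple root (C_4), and {alpha_1, alpha_4, alpha_7, alpha_8} form a chain of 4 nodes with a double edge between the middle two (F_4). A semisimple Lie algebra decomposes uniquely as the direct sum of simple ideals, one per connected component of its Dynkin diagram, so g ≅ C_4 ⊕ F_4 (dimension 36 + 52 = 88).

C_4 + F_4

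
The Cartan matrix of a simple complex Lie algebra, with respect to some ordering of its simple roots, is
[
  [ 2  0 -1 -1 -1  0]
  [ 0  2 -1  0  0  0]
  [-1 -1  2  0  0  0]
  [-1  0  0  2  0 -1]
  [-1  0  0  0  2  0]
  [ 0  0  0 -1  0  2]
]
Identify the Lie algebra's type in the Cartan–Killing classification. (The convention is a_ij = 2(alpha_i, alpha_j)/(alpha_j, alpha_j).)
The matrix has rank 6 with 2's on the diagonal. Reading the off-diagonal entries as Dynkin edges (a single edge where a_ij = a_ji = -1; a double or triple edge where a_ij * a_ji = 2 or 3), the diagram is a chain of 5 nodes with one extra node attached to the third node from one end (E_6). One simple-root ordering that puts it in standard form is (alpha_2, alpha_5, alpha_3, alpha_1, alpha_4, alpha_6). So the algebra is type E_6.

E_6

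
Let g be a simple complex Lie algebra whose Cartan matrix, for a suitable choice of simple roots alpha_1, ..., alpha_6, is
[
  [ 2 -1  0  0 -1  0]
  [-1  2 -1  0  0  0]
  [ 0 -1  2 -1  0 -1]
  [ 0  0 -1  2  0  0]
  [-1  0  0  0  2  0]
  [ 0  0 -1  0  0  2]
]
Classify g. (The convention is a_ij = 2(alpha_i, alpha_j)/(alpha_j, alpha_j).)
D6

The matrix has rank 6 with 2's on the diagonal. Reading the off-diagonal entries as Dynkin edges (a single edge where a_ij = a_ji = -1; a double or triple edge where a_ij * a_ji = 2 or 3), the diagram is a chain of 4 nodes with a fork of two nodes at one end (D_6). One simple-root ordering that puts it in standard form is (alpha_5, alpha_1, alpha_2, alpha_3, alpha_4, alpha_6). So the algebra is type D_6, i.e. so(12).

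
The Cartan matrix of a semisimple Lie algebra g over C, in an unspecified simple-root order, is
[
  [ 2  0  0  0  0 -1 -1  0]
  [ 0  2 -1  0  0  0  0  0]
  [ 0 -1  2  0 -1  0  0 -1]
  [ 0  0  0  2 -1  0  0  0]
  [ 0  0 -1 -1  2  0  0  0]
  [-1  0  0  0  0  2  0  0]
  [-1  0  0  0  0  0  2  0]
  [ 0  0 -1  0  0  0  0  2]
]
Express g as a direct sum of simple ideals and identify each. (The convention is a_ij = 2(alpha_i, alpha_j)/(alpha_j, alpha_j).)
A_3 + D_5

The diagram associated to this matrix has two connected components: the simple roots {alpha_1, alpha_6, alpha_7} form a chain of 3 nodes with single edges (A_3), and {alpha_2, alpha_3, alpha_4, alpha_5, alpha_8} form a chain of 3 nodes with a fork of two nodes at one end (D_5). A semisimple Lie algebra decomposes uniquely as the direct sum of simple ideals, one per connected component of its Dynkin diagram, so g ≅ A_3 ⊕ D_5 (dimension 15 + 45 = 60).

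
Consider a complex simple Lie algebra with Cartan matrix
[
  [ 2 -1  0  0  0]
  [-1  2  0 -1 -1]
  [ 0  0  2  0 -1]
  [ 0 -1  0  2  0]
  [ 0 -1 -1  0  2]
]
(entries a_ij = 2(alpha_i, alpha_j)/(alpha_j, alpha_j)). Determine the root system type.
D_5 (so(10))

The matrix has rank 5 with 2's on the diagonal. Reading the off-diagonal entries as Dynkin edges (a single edge where a_ij = a_ji = -1; a double or triple edge where a_ij * a_ji = 2 or 3), the diagram is a chain of 3 nodes with a fork of two nodes at one end (D_5). One simple-root ordering that puts it in standard form is (alpha_3, alpha_5, alpha_2, alpha_1, alpha_4). So the algebra is type D_5, i.e. so(10).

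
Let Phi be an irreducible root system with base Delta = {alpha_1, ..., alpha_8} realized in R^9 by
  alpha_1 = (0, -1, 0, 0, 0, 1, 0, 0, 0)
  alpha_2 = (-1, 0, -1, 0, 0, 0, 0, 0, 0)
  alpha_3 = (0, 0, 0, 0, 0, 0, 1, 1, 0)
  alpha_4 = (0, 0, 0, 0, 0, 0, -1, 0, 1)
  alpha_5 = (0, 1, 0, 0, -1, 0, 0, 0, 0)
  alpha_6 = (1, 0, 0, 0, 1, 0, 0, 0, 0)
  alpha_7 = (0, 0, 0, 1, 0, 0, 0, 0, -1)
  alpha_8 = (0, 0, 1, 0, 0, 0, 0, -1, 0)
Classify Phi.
A8

Compute the Cartan integers a_ij = 2(alpha_i, alpha_j)/(alpha_j, alpha_j); the resulting 8x8 Cartan matrix is
[[2, 0, 0, 0, -1, 0, 0, 0], [0, 2, 0, 0, 0, -1, 0, -1], [0, 0, 2, -1, 0, 0, 0, -1], [0, 0, -1, 2, 0, 0, -1, 0], [-1, 0, 0, 0, 2, -1, 0, 0], [0, -1, 0, 0, -1, 2, 0, 0], [0, 0, 0, -1, 0, 0, 2, 0], [0, -1, -1, 0, 0, 0, 0, 2]].
All simple roots have the same length, so the diagram is simply laced. The associated Dynkin diagram is a chain of 8 nodes with single edges (A_8), so the type is A_8 (the algebra sl(9)).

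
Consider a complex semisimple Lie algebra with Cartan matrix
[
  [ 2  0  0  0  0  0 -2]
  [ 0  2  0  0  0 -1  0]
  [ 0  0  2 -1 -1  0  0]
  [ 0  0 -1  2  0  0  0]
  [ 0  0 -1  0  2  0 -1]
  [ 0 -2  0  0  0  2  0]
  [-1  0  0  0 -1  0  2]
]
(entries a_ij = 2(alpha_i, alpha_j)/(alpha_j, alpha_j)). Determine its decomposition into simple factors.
type B_2 ⊕ type C_5

The diagram associated to this matrix has two connected components: the simple roots {alpha_2, alpha_6} form a chain of 2 nodes with a double edge at one end; the terminal node there is the unique short simple root (B_2), and {alpha_1, alpha_3, alpha_4, alpha_5, alpha_7} form a chain of 5 nodes with a double edge at one end; the terminal node there is the unique long simple root (C_5). A semisimple Lie algebra decomposes uniquely as the direct sum of simple ideals, one per connected component of its Dynkin diagram, so g ≅ B_2 ⊕ C_5 (dimension 10 + 55 = 65).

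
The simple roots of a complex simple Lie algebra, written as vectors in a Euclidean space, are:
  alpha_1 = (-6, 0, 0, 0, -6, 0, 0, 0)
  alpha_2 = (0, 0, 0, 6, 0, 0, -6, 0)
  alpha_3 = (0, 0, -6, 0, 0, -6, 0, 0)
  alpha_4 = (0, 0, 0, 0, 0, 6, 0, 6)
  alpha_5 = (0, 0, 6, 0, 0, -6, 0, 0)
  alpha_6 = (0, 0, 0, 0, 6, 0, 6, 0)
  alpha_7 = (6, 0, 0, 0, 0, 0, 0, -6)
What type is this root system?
type D_7

Compute the Cartan integers a_ij = 2(alpha_i, alpha_j)/(alpha_j, alpha_j); the resulting 7x7 Cartan matrix is
[[2, 0, 0, 0, 0, -1, -1], [0, 2, 0, 0, 0, -1, 0], [0, 0, 2, -1, 0, 0, 0], [0, 0, -1, 2, -1, 0, -1], [0, 0, 0, -1, 2, 0, 0], [-1, -1, 0, 0, 0, 2, 0], [-1, 0, 0, -1, 0, 0, 2]].
All simple roots have the same length, so the diagram is simply laced. The associated Dynkin diagram is a chain of 5 nodes with a fork of two nodes at one end (D_7), so the type is D_7 (the algebra so(14)).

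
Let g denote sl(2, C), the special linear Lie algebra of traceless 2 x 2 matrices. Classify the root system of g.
A1

This is sl(2), which has dimension 2^2 - 1 = 3 and rank 2 - 1 = 1 (a Cartan subalgebra is the diagonal traceless matrices). In the classification of classical Lie algebras, the special linear algebra sl(n+1) has type A_n; here n = 1, so the Dynkin diagram is a chain of 1 nodes with single edges (A_1). Hence the type is A_1.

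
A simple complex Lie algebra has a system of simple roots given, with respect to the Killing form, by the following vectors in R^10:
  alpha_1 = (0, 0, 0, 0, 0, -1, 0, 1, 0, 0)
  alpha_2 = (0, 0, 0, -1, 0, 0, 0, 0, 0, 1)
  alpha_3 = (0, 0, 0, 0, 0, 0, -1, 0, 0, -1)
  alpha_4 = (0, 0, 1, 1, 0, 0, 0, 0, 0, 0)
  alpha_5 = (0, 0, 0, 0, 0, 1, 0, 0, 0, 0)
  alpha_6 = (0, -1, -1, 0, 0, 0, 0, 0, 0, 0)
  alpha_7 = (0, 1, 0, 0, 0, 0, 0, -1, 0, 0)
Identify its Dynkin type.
type B_7

Compute the Cartan integers a_ij = 2(alpha_i, alpha_j)/(alpha_j, alpha_j); the resulting 7x7 Cartan matrix is
[[2, 0, 0, 0, -2, 0, -1], [0, 2, -1, -1, 0, 0, 0], [0, -1, 2, 0, 0, 0, 0], [0, -1, 0, 2, 0, -1, 0], [-1, 0, 0, 0, 2, 0, 0], [0, 0, 0, -1, 0, 2, -1], [-1, 0, 0, 0, 0, -1, 2]].
The roots have two lengths (squared-length ratio 2:1); the short ones are alpha_{5}. The associated Dynkin diagram is a chain of 7 nodes with a double edge at one end; the terminal node there is the unique short simple root (B_7), so the type is B_7 (the algebra so(15)).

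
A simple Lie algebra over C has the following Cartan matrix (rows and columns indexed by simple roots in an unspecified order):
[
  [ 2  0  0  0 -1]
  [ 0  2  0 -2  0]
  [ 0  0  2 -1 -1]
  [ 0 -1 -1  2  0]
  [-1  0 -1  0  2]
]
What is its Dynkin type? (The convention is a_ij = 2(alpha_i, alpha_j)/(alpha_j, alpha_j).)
type C_5

The matrix has rank 5 with 2's on the diagonal. Reading the off-diagonal entries as Dynkin edges (a single edge where a_ij = a_ji = -1; a double or triple edge where a_ij * a_ji = 2 or 3), the diagram is a chain of 5 nodes with a double edge at one end; the terminal node there is the unique long simple root (C_5). One simple-root ordering that puts it in standard form is (alpha_1, alpha_5, alpha_3, alpha_4, alpha_2). So the algebra is type C_5, i.e. sp(10).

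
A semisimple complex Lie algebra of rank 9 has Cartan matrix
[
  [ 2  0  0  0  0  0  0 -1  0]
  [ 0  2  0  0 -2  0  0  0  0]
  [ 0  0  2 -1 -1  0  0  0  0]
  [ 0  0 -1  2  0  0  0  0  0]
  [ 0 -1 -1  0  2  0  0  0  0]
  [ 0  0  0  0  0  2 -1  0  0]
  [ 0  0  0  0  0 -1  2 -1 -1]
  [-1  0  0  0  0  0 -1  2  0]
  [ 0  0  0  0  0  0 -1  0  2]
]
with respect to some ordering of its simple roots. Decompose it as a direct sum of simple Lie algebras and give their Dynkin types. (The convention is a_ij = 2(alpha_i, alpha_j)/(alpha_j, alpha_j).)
The diagram associated to this matrix has two connected components: the simple roots {alpha_2, alpha_3, alpha_4, alpha_5} form a chain of 4 nodes with a double edge at one end; the terminal node there is the unique long simple root (C_4), and {alpha_1, alpha_6, alpha_7, alpha_8, alpha_9} form a chain of 3 nodes with a fork of two nodes at one end (D_5). A semisimple Lie algebra decomposes uniquely as the direct sum of simple ideals, one per connected component of its Dynkin diagram, so g ≅ C_4 ⊕ D_5 (dimension 36 + 45 = 81).

C_4 + D_5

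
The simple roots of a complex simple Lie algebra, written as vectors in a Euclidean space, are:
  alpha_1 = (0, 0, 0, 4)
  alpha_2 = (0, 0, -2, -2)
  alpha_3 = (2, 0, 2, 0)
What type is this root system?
Compute the Cartan integers a_ij = 2(alpha_i, alpha_j)/(alpha_j, alpha_j); the resulting 3x3 Cartan matrix is
[[2, -2, 0], [-1, 2, -1], [0, -1, 2]].
The roots have two lengths (squared-length ratio 2:1); the short ones are alpha_{2,3}. The associated Dynkin diagram is a chain of 3 nodes with a double edge at one end; the terminal node there is the unique long simple root (C_3), so the type is C_3 (the algebra sp(6)).

C3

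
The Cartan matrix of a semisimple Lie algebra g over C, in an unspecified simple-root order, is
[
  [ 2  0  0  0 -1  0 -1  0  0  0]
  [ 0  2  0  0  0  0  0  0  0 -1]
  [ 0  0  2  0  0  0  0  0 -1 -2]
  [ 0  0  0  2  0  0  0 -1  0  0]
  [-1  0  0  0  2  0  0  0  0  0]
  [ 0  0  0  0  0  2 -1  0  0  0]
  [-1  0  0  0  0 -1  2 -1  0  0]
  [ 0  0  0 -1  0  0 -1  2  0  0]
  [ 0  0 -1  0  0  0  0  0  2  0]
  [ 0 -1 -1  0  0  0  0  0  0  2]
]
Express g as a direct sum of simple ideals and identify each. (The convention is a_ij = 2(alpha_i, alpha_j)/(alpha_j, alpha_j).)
E_6 ⊕ F_4

The diagram associated to this matrix has two connected components: the simple roots {alpha_1, alpha_4, alpha_5, alpha_6, alpha_7, alpha_8} form a chain of 5 nodes with one extra node attached to the third node from one end (E_6), and {alpha_2, alpha_3, alpha_9, alpha_10} form a chain of 4 nodes with a double edge between the middle two (F_4). A semisimple Lie algebra decomposes uniquely as the direct sum of simple ideals, one per connected component of its Dynkin diagram, so g ≅ E_6 ⊕ F_4 (dimension 78 + 52 = 130).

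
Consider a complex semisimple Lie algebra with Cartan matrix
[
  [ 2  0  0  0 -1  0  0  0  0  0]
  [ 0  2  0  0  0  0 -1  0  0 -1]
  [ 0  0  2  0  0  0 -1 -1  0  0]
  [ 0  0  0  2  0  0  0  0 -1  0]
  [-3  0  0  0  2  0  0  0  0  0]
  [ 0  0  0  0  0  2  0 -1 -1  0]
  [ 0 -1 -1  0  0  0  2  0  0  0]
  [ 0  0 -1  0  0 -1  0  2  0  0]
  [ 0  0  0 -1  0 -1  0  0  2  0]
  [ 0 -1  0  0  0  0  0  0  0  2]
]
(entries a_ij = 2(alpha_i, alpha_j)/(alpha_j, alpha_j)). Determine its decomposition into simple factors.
A_8 ⊕ G_2

The diagram associated to this matrix has two connected components: the simple roots {alpha_2, alpha_3, alpha_4, alpha_6, alpha_7, alpha_8, alpha_9, alpha_10} form a chain of 8 nodes with single edges (A_8), and {alpha_1, alpha_5} form two nodes joined by a triple edge (G_2). A semisimple Lie algebra decomposes uniquely as the direct sum of simple ideals, one per connected component of its Dynkin diagram, so g ≅ A_8 ⊕ G_2 (dimension 80 + 14 = 94).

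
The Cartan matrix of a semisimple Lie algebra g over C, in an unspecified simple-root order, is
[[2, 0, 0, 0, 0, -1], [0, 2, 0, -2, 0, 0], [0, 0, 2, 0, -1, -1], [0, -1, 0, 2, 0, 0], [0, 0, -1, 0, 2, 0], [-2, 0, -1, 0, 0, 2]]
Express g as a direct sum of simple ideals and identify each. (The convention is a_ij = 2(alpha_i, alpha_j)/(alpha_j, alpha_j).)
The diagram associated to this matrix has two connected components: the simple roots {alpha_2, alpha_4} form a chain of 2 nodes with a double edge at one end; the terminal node there is the unique short simple root (B_2), and {alpha_1, alpha_3, alpha_5, alpha_6} form a chain of 4 nodes with a double edge at one end; the terminal node there is the unique short simple root (B_4). A semisimple Lie algebra decomposes uniquely as the direct sum of simple ideals, one per connected component of its Dynkin diagram, so g ≅ B_2 ⊕ B_4 (dimension 10 + 36 = 46).

B2 ⊕ B4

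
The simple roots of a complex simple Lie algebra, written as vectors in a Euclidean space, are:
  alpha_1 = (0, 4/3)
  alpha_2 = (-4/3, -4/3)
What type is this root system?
Compute the Cartan integers a_ij = 2(alpha_i, alpha_j)/(alpha_j, alpha_j); the resulting 2x2 Cartan matrix is
[[2, -1], [-2, 2]].
The roots have two lengths (squared-length ratio 2:1); the short ones are alpha_{1}. The associated Dynkin diagram is a chain of 2 nodes with a double edge at one end; the terminal node there is the unique short simple root (B_2), so the type is B_2 (the algebra so(5)).

B_2 (so(5))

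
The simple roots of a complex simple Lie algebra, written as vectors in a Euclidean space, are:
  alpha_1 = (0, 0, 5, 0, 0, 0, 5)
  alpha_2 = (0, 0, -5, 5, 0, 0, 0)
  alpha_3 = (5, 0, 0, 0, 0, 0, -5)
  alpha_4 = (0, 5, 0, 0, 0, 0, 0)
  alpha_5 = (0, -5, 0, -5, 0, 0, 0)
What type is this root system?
Compute the Cartan integers a_ij = 2(alpha_i, alpha_j)/(alpha_j, alpha_j); the resulting 5x5 Cartan matrix is
[[2, -1, -1, 0, 0], [-1, 2, 0, 0, -1], [-1, 0, 2, 0, 0], [0, 0, 0, 2, -1], [0, -1, 0, -2, 2]].
The roots have two lengths (squared-length ratio 2:1); the short ones are alpha_{4}. The associated Dynkin diagram is a chain of 5 nodes with a double edge at one end; the terminal node there is the unique short simple root (B_5), so the type is B_5 (the algebra so(11)).

B_5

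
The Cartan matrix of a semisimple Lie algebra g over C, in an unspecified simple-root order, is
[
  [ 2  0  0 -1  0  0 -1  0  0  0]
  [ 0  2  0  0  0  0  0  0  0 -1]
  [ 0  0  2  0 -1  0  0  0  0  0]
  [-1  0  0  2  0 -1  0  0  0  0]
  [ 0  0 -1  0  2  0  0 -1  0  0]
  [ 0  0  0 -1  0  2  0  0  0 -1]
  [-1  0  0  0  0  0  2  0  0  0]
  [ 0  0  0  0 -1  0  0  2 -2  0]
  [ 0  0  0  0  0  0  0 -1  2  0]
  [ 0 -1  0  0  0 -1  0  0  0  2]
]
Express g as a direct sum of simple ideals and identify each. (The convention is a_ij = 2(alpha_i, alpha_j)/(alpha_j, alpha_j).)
A_6 (sl(7)) + B_4 (so(9))

The diagram associated to this matrix has two connected components: the simple roots {alpha_1, alpha_2, alpha_4, alpha_6, alpha_7, alpha_10} form a chain of 6 nodes with single edges (A_6), and {alpha_3, alpha_5, alpha_8, alpha_9} form a chain of 4 nodes with a double edge at one end; the terminal node there is the unique short simple root (B_4). A semisimple Lie algebra decomposes uniquely as the direct sum of simple ideals, one per connected component of its Dynkin diagram, so g ≅ A_6 ⊕ B_4 (dimension 48 + 36 = 84).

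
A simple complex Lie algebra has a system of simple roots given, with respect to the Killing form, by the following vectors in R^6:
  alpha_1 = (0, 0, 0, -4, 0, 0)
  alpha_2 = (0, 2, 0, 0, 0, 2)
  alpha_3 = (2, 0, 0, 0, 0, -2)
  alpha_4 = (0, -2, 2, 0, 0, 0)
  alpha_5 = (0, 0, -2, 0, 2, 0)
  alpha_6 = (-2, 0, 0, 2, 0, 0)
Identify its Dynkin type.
Compute the Cartan integers a_ij = 2(alpha_i, alpha_j)/(alpha_j, alpha_j); the resulting 6x6 Cartan matrix is
[[2, 0, 0, 0, 0, -2], [0, 2, -1, -1, 0, 0], [0, -1, 2, 0, 0, -1], [0, -1, 0, 2, -1, 0], [0, 0, 0, -1, 2, 0], [-1, 0, -1, 0, 0, 2]].
The roots have two lengths (squared-length ratio 2:1); the short ones are alpha_{2,3,4,5,6}. The associated Dynkin diagram is a chain of 6 nodes with a double edge at one end; the terminal node there is the unique long simple root (C_6), so the type is C_6 (the algebra sp(12)).

type C_6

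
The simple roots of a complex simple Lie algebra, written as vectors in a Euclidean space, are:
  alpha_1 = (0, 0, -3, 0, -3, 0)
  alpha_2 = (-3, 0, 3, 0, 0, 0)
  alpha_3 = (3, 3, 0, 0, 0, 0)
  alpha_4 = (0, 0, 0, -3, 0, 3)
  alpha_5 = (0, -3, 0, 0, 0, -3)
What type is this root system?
Compute the Cartan integers a_ij = 2(alpha_i, alpha_j)/(alpha_j, alpha_j); the resulting 5x5 Cartan matrix is
[[2, -1, 0, 0, 0], [-1, 2, -1, 0, 0], [0, -1, 2, 0, -1], [0, 0, 0, 2, -1], [0, 0, -1, -1, 2]].
All simple roots have the same length, so the diagram is simply laced. The associated Dynkin diagram is a chain of 5 nodes with single edges (A_5), so the type is A_5 (the algebra sl(6)).

type A_5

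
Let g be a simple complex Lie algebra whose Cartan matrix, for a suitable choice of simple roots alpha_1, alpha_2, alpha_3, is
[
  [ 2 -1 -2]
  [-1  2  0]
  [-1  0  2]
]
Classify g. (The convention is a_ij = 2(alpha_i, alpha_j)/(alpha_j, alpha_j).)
type B_3

The matrix has rank 3 with 2's on the diagonal. Reading the off-diagonal entries as Dynkin edges (a single edge where a_ij = a_ji = -1; a double or triple edge where a_ij * a_ji = 2 or 3), the diagram is a chain of 3 nodes with a double edge at one end; the terminal node there is the unique short simple root (B_3). One simple-root ordering that puts it in standard form is (alpha_2, alpha_1, alpha_3). So the algebra is type B_3, i.e. so(7).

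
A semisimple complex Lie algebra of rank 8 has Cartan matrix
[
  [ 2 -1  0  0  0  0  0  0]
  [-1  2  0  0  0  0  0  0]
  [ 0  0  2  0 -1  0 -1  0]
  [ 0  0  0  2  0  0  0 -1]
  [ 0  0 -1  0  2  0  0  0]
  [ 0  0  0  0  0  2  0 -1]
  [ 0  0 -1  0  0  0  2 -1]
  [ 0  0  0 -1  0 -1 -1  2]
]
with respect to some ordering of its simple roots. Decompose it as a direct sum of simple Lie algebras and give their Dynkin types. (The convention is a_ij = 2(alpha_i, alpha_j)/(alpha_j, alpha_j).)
The diagram associated to this matrix has two connected components: the simple roots {alpha_1, alpha_2} form a chain of 2 nodes with single edges (A_2), and {alpha_3, alpha_4, alpha_5, alpha_6, alpha_7, alpha_8} form a chain of 4 nodes with a fork of two nodes at one end (D_6). A semisimple Lie algebra decomposes uniquely as the direct sum of simple ideals, one per connected component of its Dynkin diagram, so g ≅ A_2 ⊕ D_6 (dimension 8 + 66 = 74).

A2 + D6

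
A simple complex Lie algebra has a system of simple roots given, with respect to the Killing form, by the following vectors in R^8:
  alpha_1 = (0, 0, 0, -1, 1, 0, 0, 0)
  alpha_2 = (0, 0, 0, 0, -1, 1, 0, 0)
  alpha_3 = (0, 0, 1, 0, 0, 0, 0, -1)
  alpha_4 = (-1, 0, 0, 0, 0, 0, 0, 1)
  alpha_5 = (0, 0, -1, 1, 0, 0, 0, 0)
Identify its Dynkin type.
type A_5

Compute the Cartan integers a_ij = 2(alpha_i, alpha_j)/(alpha_j, alpha_j); the resulting 5x5 Cartan matrix is
[[2, -1, 0, 0, -1], [-1, 2, 0, 0, 0], [0, 0, 2, -1, -1], [0, 0, -1, 2, 0], [-1, 0, -1, 0, 2]].
All simple roots have the same length, so the diagram is simply laced. The associated Dynkin diagram is a chain of 5 nodes with single edges (A_5), so the type is A_5 (the algebra sl(6)).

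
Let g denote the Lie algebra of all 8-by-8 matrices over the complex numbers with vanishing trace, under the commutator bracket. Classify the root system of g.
type A_7

This is sl(8), which has dimension 8^2 - 1 = 63 and rank 8 - 1 = 7 (a Cartan subalgebra is the diagonal traceless matrices). In the classification of classical Lie algebras, the special linear algebra sl(n+1) has type A_n; here n = 7, so the Dynkin diagram is a chain of 7 nodes with single edges (A_7). Hence the type is A_7.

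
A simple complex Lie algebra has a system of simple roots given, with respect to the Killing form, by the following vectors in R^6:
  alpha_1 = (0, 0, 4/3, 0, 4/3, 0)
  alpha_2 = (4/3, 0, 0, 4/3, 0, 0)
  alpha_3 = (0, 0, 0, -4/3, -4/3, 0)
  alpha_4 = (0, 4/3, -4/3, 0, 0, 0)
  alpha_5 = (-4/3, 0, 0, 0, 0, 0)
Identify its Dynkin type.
B_5

Compute the Cartan integers a_ij = 2(alpha_i, alpha_j)/(alpha_j, alpha_j); the resulting 5x5 Cartan matrix is
[[2, 0, -1, -1, 0], [0, 2, -1, 0, -2], [-1, -1, 2, 0, 0], [-1, 0, 0, 2, 0], [0, -1, 0, 0, 2]].
The roots have two lengths (squared-length ratio 2:1); the short ones are alpha_{5}. The associated Dynkin diagram is a chain of 5 nodes with a double edge at one end; the terminal node there is the unique short simple root (B_5), so the type is B_5 (the algebra so(11)).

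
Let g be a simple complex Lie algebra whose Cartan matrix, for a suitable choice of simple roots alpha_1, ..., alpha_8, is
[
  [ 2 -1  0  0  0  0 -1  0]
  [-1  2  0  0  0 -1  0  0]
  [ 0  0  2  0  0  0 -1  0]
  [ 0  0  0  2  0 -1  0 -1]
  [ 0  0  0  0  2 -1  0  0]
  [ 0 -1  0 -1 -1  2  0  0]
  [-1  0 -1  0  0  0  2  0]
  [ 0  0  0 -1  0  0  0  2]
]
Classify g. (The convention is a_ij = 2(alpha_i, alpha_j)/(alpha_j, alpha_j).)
The matrix has rank 8 with 2's on the diagonal. Reading the off-diagonal entries as Dynkin edges (a single edge where a_ij = a_ji = -1; a double or triple edge where a_ij * a_ji = 2 or 3), the diagram is a chain of 7 nodes with one extra node attached to the third node from one end (E_8). One simple-root ordering that puts it in standard form is (alpha_8, alpha_5, alpha_4, alpha_6, alpha_2, alpha_1, alpha_7, alpha_3). So the algebra is type E_8.

E8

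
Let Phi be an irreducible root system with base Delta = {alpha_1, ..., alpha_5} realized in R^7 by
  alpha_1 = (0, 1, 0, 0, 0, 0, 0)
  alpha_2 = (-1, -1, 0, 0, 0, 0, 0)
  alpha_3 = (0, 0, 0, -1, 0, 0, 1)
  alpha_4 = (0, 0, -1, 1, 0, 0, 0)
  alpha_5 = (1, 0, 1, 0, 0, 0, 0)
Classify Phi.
type B_5

Compute the Cartan integers a_ij = 2(alpha_i, alpha_j)/(alpha_j, alpha_j); the resulting 5x5 Cartan matrix is
[[2, -1, 0, 0, 0], [-2, 2, 0, 0, -1], [0, 0, 2, -1, 0], [0, 0, -1, 2, -1], [0, -1, 0, -1, 2]].
The roots have two lengths (squared-length ratio 2:1); the short ones are alpha_{1}. The associated Dynkin diagram is a chain of 5 nodes with a double edge at one end; the terminal node there is the unique short simple root (B_5), so the type is B_5 (the algebra so(11)).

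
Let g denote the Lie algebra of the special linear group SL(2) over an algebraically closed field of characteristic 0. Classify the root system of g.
type A_1

This is sl(2), which has dimension 2^2 - 1 = 3 and rank 2 - 1 = 1 (a Cartan subalgebra is the diagonal traceless matrices). In the classification of classical Lie algebras, the special linear algebra sl(n+1) has type A_n; here n = 1, so the Dynkin diagram is a chain of 1 nodes with single edges (A_1). Hence the type is A_1.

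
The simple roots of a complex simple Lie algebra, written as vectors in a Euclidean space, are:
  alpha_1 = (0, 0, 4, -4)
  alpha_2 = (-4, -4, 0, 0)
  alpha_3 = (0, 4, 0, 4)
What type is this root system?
Compute the Cartan integers a_ij = 2(alpha_i, alpha_j)/(alpha_j, alpha_j); the resulting 3x3 Cartan matrix is
[[2, 0, -1], [0, 2, -1], [-1, -1, 2]].
All simple roots have the same length, so the diagram is simply laced. The associated Dynkin diagram is a chain of 3 nodes with single edges (A_3), so the type is A_3 (the algebra sl(4)).

A3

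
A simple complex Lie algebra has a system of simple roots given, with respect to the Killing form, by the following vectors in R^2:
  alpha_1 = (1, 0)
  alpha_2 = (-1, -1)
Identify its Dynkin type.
B2

Compute the Cartan integers a_ij = 2(alpha_i, alpha_j)/(alpha_j, alpha_j); the resulting 2x2 Cartan matrix is
[[2, -1], [-2, 2]].
The roots have two lengths (squared-length ratio 2:1); the short ones are alpha_{1}. The associated Dynkin diagram is a chain of 2 nodes with a double edge at one end; the terminal node there is the unique short simple root (B_2), so the type is B_2 (the algebra so(5)).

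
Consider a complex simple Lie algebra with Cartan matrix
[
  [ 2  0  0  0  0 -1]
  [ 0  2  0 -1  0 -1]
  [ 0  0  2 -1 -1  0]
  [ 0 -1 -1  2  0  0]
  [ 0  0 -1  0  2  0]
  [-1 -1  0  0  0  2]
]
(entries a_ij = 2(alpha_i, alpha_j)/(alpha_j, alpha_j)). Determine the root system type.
The matrix has rank 6 with 2's on the diagonal. Reading the off-diagonal entries as Dynkin edges (a single edge where a_ij = a_ji = -1; a double or triple edge where a_ij * a_ji = 2 or 3), the diagram is a chain of 6 nodes with single edges (A_6). One simple-root ordering that puts it in standard form is (alpha_5, alpha_3, alpha_4, alpha_2, alpha_6, alpha_1). So the algebra is type A_6, i.e. sl(7).

A_6 (sl(7))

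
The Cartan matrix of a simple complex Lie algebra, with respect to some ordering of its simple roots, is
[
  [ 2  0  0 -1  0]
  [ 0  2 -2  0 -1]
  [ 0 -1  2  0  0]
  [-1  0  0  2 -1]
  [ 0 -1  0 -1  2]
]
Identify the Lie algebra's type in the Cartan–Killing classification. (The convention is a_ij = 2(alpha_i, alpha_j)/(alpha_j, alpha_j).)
The matrix has rank 5 with 2's on the diagonal. Reading the off-diagonal entries as Dynkin edges (a single edge where a_ij = a_ji = -1; a double or triple edge where a_ij * a_ji = 2 or 3), the diagram is a chain of 5 nodes with a double edge at one end; the terminal node there is the unique short simple root (B_5). One simple-root ordering that puts it in standard form is (alpha_1, alpha_4, alpha_5, alpha_2, alpha_3). So the algebra is type B_5, i.e. so(11).

B_5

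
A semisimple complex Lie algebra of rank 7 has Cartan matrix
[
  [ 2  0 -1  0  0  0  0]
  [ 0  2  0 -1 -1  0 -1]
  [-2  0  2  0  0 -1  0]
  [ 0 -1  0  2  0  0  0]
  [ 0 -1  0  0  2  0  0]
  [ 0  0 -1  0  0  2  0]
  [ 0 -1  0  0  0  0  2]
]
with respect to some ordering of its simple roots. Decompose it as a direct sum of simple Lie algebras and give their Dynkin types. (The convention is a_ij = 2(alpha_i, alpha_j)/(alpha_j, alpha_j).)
The diagram associated to this matrix has two connected components: the simple roots {alpha_1, alpha_3, alpha_6} form a chain of 3 nodes with a double edge at one end; the terminal node there is the unique short simple root (B_3), and {alpha_2, alpha_4, alpha_5, alpha_7} form a chain of 2 nodes with a fork of two nodes at one end (D_4). A semisimple Lie algebra decomposes uniquely as the direct sum of simple ideals, one per connected component of its Dynkin diagram, so g ≅ B_3 ⊕ D_4 (dimension 21 + 28 = 49).

type B_3 ⊕ type D_4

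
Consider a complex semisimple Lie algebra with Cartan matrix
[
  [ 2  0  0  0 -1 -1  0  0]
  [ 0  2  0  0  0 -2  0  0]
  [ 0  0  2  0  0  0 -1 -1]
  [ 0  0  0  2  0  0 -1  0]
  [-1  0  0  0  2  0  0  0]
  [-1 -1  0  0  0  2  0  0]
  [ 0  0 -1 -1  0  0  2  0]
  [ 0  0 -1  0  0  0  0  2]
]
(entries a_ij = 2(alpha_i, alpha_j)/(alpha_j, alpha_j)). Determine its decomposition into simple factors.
type A_4 + type C_4

The diagram associated to this matrix has two connected components: the simple roots {alpha_3, alpha_4, alpha_7, alpha_8} form a chain of 4 nodes with single edges (A_4), and {alpha_1, alpha_2, alpha_5, alpha_6} form a chain of 4 nodes with a double edge at one end; the terminal node there is the unique long simple root (C_4). A semisimple Lie algebra decomposes uniquely as the direct sum of simple ideals, one per connected component of its Dynkin diagram, so g ≅ A_4 ⊕ C_4 (dimension 24 + 36 = 60).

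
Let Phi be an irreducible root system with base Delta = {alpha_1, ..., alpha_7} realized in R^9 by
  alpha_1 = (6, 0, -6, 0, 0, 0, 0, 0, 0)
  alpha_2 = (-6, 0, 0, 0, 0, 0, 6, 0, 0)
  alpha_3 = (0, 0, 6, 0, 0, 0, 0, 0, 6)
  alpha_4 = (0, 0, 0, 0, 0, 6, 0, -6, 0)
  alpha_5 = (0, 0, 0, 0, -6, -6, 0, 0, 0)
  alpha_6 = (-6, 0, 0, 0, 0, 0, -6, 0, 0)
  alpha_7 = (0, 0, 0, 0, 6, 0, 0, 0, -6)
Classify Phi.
D_7

Compute the Cartan integers a_ij = 2(alpha_i, alpha_j)/(alpha_j, alpha_j); the resulting 7x7 Cartan matrix is
[[2, -1, -1, 0, 0, -1, 0], [-1, 2, 0, 0, 0, 0, 0], [-1, 0, 2, 0, 0, 0, -1], [0, 0, 0, 2, -1, 0, 0], [0, 0, 0, -1, 2, 0, -1], [-1, 0, 0, 0, 0, 2, 0], [0, 0, -1, 0, -1, 0, 2]].
All simple roots have the same length, so the diagram is simply laced. The associated Dynkin diagram is a chain of 5 nodes with a fork of two nodes at one end (D_7), so the type is D_7 (the algebra so(14)).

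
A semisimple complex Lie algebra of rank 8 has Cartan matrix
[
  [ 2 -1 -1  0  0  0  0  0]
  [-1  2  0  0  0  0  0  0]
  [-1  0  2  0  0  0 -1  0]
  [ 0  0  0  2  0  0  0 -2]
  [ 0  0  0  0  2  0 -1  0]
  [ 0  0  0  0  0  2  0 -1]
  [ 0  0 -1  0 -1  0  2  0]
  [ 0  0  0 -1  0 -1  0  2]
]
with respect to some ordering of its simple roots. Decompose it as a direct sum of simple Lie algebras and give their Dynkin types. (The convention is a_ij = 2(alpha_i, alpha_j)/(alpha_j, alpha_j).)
A5 ⊕ C3

The diagram associated to this matrix has two connected components: the simple roots {alpha_1, alpha_2, alpha_3, alpha_5, alpha_7} form a chain of 5 nodes with single edges (A_5), and {alpha_4, alpha_6, alpha_8} form a chain of 3 nodes with a double edge at one end; the terminal node there is the unique long simple root (C_3). A semisimple Lie algebra decomposes uniquely as the direct sum of simple ideals, one per connected component of its Dynkin diagram, so g ≅ A_5 ⊕ C_3 (dimension 35 + 21 = 56).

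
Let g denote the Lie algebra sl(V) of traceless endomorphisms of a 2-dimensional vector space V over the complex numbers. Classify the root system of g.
A_1

This is sl(2), which has dimension 2^2 - 1 = 3 and rank 2 - 1 = 1 (a Cartan subalgebra is the diagonal traceless matrices). In the classification of classical Lie algebras, the special linear algebra sl(n+1) has type A_n; here n = 1, so the Dynkin diagram is a chain of 1 nodes with single edges (A_1). Hence the type is A_1.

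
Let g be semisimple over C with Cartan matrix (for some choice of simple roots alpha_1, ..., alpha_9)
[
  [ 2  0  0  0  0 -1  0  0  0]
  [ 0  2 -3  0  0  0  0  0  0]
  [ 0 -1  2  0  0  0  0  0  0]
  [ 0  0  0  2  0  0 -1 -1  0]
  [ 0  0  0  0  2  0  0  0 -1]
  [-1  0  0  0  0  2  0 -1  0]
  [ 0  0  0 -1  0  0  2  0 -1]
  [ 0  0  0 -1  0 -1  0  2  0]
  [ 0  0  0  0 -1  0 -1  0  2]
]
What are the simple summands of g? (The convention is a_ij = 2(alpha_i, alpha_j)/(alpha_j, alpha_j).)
The diagram associated to this matrix has two connected components: the simple roots {alpha_1, alpha_4, alpha_5, alpha_6, alpha_7, alpha_8, alpha_9} form a chain of 7 nodes with single edges (A_7), and {alpha_2, alpha_3} form two nodes joined by a triple edge (G_2). A semisimple Lie algebra decomposes uniquely as the direct sum of simple ideals, one per connected component of its Dynkin diagram, so g ≅ A_7 ⊕ G_2 (dimension 63 + 14 = 77).

A_7 ⊕ G_2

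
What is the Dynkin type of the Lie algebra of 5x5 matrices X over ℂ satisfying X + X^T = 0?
This is so(5) with 5 odd, which has dimension 5(5-1)/2 = 10 and rank (5-1)/2 = 2. In the classification of classical Lie algebras, the orthogonal algebra so(2n+1) in an odd number of variables has type B_n; here n = 2, so the Dynkin diagram is a chain of 2 nodes with a double edge at one end; the terminal node there is the unique short simple root (B_2). Hence the type is B_2.

type B_2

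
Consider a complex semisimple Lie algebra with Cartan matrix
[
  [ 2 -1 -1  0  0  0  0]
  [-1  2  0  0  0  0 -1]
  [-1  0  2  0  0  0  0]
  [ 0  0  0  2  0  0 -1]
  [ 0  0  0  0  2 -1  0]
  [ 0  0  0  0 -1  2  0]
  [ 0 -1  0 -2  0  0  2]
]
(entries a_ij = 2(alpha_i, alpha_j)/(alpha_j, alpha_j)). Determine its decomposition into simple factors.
The diagram associated to this matrix has two connected components: the simple roots {alpha_5, alpha_6} form a chain of 2 nodes with single edges (A_2), and {alpha_1, alpha_2, alpha_3, alpha_4, alpha_7} form a chain of 5 nodes with a double edge at one end; the terminal node there is the unique short simple root (B_5). A semisimple Lie algebra decomposes uniquely as the direct sum of simple ideals, one per connected component of its Dynkin diagram, so g ≅ A_2 ⊕ B_5 (dimension 8 + 55 = 63).

A_2 (sl(3)) ⊕ B_5 (so(11))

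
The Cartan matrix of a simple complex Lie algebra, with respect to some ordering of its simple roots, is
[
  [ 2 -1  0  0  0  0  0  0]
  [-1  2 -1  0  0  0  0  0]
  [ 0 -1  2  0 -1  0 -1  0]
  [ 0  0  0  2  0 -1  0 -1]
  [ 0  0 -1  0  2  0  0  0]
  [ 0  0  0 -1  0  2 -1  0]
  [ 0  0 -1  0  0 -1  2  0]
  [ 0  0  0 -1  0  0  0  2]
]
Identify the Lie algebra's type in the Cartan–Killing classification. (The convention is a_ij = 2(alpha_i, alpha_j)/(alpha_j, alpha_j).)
The matrix has rank 8 with 2's on the diagonal. Reading the off-diagonal entries as Dynkin edges (a single edge where a_ij = a_ji = -1; a double or triple edge where a_ij * a_ji = 2 or 3), the diagram is a chain of 7 nodes with one extra node attached to the third node from one end (E_8). One simple-root ordering that puts it in standard form is (alpha_1, alpha_5, alpha_2, alpha_3, alpha_7, alpha_6, alpha_4, alpha_8). So the algebra is type E_8.

type E_8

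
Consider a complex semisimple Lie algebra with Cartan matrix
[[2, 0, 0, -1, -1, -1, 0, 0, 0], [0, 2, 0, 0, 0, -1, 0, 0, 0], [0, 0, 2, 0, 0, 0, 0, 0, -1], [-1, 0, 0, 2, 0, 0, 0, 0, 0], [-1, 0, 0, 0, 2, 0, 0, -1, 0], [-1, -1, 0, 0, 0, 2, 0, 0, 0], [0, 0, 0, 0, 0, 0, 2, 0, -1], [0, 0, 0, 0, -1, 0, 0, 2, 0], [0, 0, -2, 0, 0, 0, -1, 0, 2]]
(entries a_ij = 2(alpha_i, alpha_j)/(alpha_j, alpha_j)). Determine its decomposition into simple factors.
The diagram associated to this matrix has two connected components: the simple roots {alpha_3, alpha_7, alpha_9} form a chain of 3 nodes with a double edge at one end; the terminal node there is the unique short simple root (B_3), and {alpha_1, alpha_2, alpha_4, alpha_5, alpha_6, alpha_8} form a chain of 5 nodes with one extra node attached to the third node from one end (E_6). A semisimple Lie algebra decomposes uniquely as the direct sum of simple ideals, one per connected component of its Dynkin diagram, so g ≅ B_3 ⊕ E_6 (dimension 21 + 78 = 99).

type B_3 + type E_6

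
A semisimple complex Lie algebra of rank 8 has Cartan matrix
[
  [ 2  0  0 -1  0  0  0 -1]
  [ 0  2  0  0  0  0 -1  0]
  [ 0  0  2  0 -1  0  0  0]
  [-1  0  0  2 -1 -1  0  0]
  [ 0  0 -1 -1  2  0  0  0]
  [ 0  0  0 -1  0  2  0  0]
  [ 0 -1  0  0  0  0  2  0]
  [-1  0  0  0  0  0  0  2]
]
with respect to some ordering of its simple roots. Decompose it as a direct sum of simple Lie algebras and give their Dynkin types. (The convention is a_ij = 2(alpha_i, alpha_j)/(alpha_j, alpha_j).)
The diagram associated to this matrix has two connected components: the simple roots {alpha_2, alpha_7} form a chain of 2 nodes with single edges (A_2), and {alpha_1, alpha_3, alpha_4, alpha_5, alpha_6, alpha_8} form a chain of 5 nodes with one extra node attached to the third node from one end (E_6). A semisimple Lie algebra decomposes uniquely as the direct sum of simple ideals, one per connected component of its Dynkin diagram, so g ≅ A_2 ⊕ E_6 (dimension 8 + 78 = 86).

type A_2 ⊕ type E_6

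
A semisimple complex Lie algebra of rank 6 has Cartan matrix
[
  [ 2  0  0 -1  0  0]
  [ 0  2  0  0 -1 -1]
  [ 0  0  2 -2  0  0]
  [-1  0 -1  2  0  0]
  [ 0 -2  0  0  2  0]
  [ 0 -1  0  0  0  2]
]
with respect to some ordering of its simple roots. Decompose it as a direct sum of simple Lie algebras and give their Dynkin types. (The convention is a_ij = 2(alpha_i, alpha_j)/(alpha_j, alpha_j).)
C3 + C3

The diagram associated to this matrix has two connected components: the simple roots {alpha_2, alpha_5, alpha_6} form a chain of 3 nodes with a double edge at one end; the terminal node there is the unique long simple root (C_3), and {alpha_1, alpha_3, alpha_4} form a chain of 3 nodes with a double edge at one end; the terminal node there is the unique long simple root (C_3). A semisimple Lie algebra decomposes uniquely as the direct sum of simple ideals, one per connected component of its Dynkin diagram, so g ≅ C_3 ⊕ C_3 (dimension 21 + 21 = 42).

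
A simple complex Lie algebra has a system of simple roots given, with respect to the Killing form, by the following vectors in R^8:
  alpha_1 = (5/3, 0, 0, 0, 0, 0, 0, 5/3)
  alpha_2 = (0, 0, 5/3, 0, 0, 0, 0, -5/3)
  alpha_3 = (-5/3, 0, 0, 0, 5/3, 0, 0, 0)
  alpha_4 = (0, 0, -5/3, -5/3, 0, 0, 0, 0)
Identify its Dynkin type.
Compute the Cartan integers a_ij = 2(alpha_i, alpha_j)/(alpha_j, alpha_j); the resulting 4x4 Cartan matrix is
[[2, -1, -1, 0], [-1, 2, 0, -1], [-1, 0, 2, 0], [0, -1, 0, 2]].
All simple roots have the same length, so the diagram is simply laced. The associated Dynkin diagram is a chain of 4 nodes with single edges (A_4), so the type is A_4 (the algebra sl(5)).

A_4 (sl(5))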